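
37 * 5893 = 218041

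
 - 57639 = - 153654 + 96015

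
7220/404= 1805/101 =17.87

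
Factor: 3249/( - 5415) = - 3^1*5^ (-1) = -3/5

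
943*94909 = 89499187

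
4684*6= 28104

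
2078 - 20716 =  - 18638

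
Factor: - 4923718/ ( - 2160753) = 2^1*3^ ( - 1)*7^( - 2)*457^1*5387^1 * 14699^( - 1 )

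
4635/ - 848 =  -6 + 453/848 = - 5.47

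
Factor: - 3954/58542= - 11^( - 1 )*659^1*887^ (-1) = -659/9757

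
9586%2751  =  1333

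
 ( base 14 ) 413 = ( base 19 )243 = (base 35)mv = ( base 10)801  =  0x321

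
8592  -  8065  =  527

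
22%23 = 22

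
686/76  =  9 + 1/38 = 9.03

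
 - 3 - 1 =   -  4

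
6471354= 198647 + 6272707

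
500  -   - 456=956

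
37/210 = 37/210 = 0.18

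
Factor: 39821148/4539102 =2^1 * 3^1*17^( - 1 )*631^1*1753^1*44501^( - 1) = 6636858/756517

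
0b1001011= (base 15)50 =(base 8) 113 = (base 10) 75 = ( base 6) 203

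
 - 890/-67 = 13  +  19/67 = 13.28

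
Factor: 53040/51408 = 65/63 = 3^(-2 )*5^1*7^( -1)*13^1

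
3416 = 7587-4171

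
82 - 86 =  - 4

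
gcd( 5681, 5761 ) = 1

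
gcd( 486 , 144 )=18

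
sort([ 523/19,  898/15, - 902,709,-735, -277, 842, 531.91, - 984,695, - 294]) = [ - 984, - 902 , - 735, - 294, - 277,523/19, 898/15, 531.91, 695  ,  709, 842] 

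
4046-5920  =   - 1874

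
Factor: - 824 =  - 2^3 * 103^1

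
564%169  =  57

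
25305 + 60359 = 85664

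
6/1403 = 6/1403 = 0.00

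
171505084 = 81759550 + 89745534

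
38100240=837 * 45520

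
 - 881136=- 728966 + - 152170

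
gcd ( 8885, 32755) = 5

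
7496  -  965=6531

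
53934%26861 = 212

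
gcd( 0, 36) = 36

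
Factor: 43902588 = 2^2*3^1*97^1 * 37717^1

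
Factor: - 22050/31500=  - 7/10 = - 2^( - 1 )*5^( - 1)*7^1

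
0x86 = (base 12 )B2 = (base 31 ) 4a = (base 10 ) 134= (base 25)59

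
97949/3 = 32649 + 2/3 = 32649.67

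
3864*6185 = 23898840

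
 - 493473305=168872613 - 662345918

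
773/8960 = 773/8960  =  0.09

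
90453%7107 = 5169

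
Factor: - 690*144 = - 99360 = -2^5*3^3* 5^1*23^1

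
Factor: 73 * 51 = 3723 = 3^1* 17^1 * 73^1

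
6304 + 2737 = 9041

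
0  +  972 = 972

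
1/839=1/839= 0.00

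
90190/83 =1086 + 52/83  =  1086.63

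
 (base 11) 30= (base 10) 33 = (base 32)11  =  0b100001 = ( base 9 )36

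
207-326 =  - 119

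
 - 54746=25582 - 80328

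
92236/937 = 92236/937 =98.44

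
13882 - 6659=7223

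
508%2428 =508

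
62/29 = 2 + 4/29 = 2.14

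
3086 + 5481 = 8567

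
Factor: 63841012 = 2^2*1097^1*14549^1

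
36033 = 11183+24850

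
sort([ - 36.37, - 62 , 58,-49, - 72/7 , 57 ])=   [ -62, - 49, - 36.37,-72/7,57,58]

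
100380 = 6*16730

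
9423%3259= 2905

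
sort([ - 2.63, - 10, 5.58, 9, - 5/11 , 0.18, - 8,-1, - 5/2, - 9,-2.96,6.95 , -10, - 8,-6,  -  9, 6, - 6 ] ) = [ - 10, - 10,-9,  -  9, - 8 , - 8, - 6,  -  6, - 2.96,-2.63, - 5/2 , - 1, - 5/11, 0.18, 5.58, 6, 6.95,9]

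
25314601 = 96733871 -71419270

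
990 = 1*990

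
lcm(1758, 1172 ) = 3516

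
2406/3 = 802 = 802.00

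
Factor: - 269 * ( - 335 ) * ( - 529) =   -  5^1 * 23^2*67^1*269^1 = - 47670835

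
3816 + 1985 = 5801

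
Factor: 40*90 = 2^4 * 3^2* 5^2  =  3600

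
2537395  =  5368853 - 2831458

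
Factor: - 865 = - 5^1*173^1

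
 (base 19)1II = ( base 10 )721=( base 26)11j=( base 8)1321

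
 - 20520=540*( - 38)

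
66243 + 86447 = 152690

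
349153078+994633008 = 1343786086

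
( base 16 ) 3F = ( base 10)63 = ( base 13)4b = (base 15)43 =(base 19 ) 36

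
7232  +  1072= 8304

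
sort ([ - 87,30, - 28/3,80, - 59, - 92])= [ - 92, - 87, - 59,-28/3,  30,  80]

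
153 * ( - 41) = -6273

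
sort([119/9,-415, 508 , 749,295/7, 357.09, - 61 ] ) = [ - 415, - 61, 119/9, 295/7  ,  357.09, 508, 749 ] 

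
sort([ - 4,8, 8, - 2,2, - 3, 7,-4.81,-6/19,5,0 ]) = [- 4.81,  -  4, - 3,- 2,-6/19,0,2, 5, 7, 8, 8 ] 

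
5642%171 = 170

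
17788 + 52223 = 70011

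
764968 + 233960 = 998928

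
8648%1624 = 528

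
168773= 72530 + 96243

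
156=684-528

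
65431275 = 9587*6825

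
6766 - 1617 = 5149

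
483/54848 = 483/54848 = 0.01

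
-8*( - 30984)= 247872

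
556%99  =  61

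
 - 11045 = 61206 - 72251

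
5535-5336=199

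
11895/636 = 3965/212 = 18.70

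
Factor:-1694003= - 197^1*8599^1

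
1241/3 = 1241/3=413.67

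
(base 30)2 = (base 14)2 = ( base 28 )2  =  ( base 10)2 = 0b10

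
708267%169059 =32031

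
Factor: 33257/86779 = 7^( - 2 )*11^(-1)*23^( - 1)*4751^1 = 4751/12397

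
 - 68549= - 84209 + 15660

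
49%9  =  4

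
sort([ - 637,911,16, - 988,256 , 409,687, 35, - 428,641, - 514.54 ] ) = [ - 988, - 637,-514.54, - 428,16 , 35,  256, 409,641,687,911 ] 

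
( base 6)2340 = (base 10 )564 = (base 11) 473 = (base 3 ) 202220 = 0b1000110100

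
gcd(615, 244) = 1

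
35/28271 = 35/28271=0.00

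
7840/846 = 3920/423 = 9.27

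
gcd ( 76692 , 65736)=10956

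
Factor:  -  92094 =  - 2^1*3^1*15349^1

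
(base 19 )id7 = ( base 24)bh8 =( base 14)2664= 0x1a60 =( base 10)6752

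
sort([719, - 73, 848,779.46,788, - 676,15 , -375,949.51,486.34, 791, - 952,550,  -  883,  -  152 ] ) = [ - 952, - 883,-676, - 375,-152, - 73, 15,  486.34, 550, 719, 779.46, 788,791, 848, 949.51]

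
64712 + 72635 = 137347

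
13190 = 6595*2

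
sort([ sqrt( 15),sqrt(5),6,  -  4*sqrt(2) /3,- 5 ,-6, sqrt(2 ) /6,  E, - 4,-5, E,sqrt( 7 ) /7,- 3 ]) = [  -  6, - 5,-5, - 4 , - 3,  -  4*sqrt(2 ) /3,sqrt(2 )/6,sqrt( 7) /7 , sqrt( 5),E,E, sqrt( 15 ),6 ] 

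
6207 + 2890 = 9097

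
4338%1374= 216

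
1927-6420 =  - 4493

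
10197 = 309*33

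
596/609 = 596/609 = 0.98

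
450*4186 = 1883700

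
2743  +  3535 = 6278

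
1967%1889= 78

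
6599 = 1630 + 4969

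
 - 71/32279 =- 71/32279  =  - 0.00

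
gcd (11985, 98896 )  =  1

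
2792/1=2792  =  2792.00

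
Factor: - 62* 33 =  - 2046=- 2^1*3^1*11^1 * 31^1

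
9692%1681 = 1287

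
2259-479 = 1780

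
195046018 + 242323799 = 437369817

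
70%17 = 2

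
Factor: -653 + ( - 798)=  - 1451 = -1451^1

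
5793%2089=1615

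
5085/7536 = 1695/2512 = 0.67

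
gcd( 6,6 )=6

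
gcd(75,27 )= 3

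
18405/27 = 681 + 2/3=   681.67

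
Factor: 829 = 829^1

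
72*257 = 18504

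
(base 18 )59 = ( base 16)63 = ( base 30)39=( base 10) 99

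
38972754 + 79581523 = 118554277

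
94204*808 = 76116832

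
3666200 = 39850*92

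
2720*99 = 269280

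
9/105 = 3/35 = 0.09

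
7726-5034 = 2692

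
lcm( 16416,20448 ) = 1165536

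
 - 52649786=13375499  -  66025285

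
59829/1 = 59829 = 59829.00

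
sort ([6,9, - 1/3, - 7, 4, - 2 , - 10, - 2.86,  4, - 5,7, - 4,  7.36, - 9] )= [-10, - 9, - 7, - 5, - 4,  -  2.86 , - 2, - 1/3,4, 4,6,7, 7.36, 9] 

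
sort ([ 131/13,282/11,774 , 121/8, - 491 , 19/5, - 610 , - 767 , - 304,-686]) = [ - 767, - 686, - 610, - 491,  -  304, 19/5,  131/13, 121/8,282/11 , 774]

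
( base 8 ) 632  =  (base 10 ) 410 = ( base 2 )110011010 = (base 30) DK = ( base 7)1124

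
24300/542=12150/271 = 44.83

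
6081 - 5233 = 848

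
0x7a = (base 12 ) A2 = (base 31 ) 3T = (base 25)4M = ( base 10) 122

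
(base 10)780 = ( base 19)231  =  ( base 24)18c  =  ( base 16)30C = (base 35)MA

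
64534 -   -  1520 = 66054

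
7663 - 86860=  - 79197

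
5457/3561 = 1  +  632/1187  =  1.53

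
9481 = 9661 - 180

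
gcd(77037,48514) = 1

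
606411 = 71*8541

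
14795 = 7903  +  6892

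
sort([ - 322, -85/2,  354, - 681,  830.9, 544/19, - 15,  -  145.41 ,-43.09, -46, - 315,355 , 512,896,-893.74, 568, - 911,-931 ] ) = [-931,  -  911,-893.74,- 681,-322, - 315, -145.41, -46, - 43.09,-85/2, - 15, 544/19,354, 355,512, 568 , 830.9,896]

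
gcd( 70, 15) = 5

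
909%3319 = 909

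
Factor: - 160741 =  - 7^1*22963^1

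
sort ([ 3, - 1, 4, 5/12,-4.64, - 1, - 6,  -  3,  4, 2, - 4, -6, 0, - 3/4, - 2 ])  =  [ - 6, - 6, - 4.64, - 4,-3, - 2, - 1, - 1,-3/4, 0, 5/12, 2,  3,4, 4] 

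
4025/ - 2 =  - 4025/2 = - 2012.50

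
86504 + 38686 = 125190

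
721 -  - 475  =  1196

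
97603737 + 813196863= 910800600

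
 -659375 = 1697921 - 2357296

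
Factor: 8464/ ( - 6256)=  - 17^(-1)*23^1 = - 23/17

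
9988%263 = 257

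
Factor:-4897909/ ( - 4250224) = 2^( - 4) * 11^( - 1)*19^(- 1 )*31^ ( - 1)*41^( - 1)*4897909^1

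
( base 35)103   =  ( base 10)1228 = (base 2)10011001100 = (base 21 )2GA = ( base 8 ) 2314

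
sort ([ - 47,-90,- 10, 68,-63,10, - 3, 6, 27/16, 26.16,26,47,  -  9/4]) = [ - 90,  -  63,-47, - 10, - 3, - 9/4 , 27/16, 6,10 , 26,26.16 , 47,68]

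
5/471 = 5/471 = 0.01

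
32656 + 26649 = 59305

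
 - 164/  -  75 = 2 + 14/75 = 2.19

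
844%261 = 61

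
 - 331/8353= - 1 + 8022/8353 = - 0.04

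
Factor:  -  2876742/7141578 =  - 3^2*11^1* 29^1*167^1*1190263^(  -  1)= - 479457/1190263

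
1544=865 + 679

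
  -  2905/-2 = 2905/2  =  1452.50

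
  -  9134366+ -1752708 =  - 10887074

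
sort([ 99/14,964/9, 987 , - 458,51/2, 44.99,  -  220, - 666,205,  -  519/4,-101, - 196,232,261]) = [ - 666, - 458,-220, - 196 , - 519/4, -101,99/14 , 51/2, 44.99, 964/9,205,232, 261,987]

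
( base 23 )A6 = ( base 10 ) 236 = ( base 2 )11101100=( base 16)ec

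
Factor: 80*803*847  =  2^4*5^1*7^1*11^3*73^1= 54411280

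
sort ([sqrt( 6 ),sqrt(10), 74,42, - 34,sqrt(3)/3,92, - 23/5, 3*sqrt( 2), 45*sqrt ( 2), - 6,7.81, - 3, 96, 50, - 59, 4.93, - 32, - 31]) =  [-59, - 34, - 32, - 31 , - 6, - 23/5,-3,sqrt(  3)/3,  sqrt ( 6 ),sqrt(10),3*sqrt( 2 ),4.93,7.81,42, 50,45*sqrt(2),74, 92,96 ] 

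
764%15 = 14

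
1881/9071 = 1881/9071 = 0.21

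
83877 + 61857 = 145734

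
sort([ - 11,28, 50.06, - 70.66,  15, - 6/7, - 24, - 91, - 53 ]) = [- 91, - 70.66, - 53,-24, - 11,-6/7, 15,28, 50.06 ]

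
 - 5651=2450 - 8101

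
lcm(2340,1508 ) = 67860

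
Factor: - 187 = - 11^1*17^1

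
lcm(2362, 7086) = 7086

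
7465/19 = 7465/19 = 392.89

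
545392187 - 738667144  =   - 193274957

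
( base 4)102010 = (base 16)484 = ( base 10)1156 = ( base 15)521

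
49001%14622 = 5135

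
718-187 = 531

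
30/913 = 30/913= 0.03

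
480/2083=480/2083 = 0.23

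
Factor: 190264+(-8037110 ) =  - 2^1 * 7^1*560489^1 = - 7846846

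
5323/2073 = 5323/2073  =  2.57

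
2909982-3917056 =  - 1007074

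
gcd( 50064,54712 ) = 56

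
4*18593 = 74372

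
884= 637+247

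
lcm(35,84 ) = 420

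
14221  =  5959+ 8262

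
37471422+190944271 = 228415693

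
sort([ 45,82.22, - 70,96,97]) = [ - 70,45,  82.22, 96,97]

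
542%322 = 220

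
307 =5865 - 5558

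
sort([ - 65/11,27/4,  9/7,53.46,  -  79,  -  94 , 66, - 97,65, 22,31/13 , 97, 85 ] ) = [ - 97, - 94, - 79  ,-65/11, 9/7,31/13,27/4, 22,53.46,65,66,85,97]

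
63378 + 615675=679053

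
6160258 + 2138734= 8298992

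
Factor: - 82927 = -13^1 * 6379^1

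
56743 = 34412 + 22331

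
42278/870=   48 + 259/435 = 48.60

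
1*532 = 532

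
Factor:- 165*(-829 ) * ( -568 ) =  - 77693880 = -2^3*3^1*5^1*11^1*71^1*829^1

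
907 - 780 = 127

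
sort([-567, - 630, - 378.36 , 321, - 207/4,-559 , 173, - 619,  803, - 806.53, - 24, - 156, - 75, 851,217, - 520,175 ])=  [ - 806.53,-630,  -  619  ,-567, - 559, - 520,-378.36,-156, - 75 , - 207/4, - 24,173,  175,217, 321,803 , 851]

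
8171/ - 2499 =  - 8171/2499 = - 3.27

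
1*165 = 165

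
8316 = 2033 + 6283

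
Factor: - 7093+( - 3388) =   -  47^1* 223^1  =  - 10481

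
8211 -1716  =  6495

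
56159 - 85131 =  - 28972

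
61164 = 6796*9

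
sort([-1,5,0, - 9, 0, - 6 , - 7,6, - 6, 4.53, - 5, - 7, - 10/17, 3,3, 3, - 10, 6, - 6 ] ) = [ - 10, - 9,- 7, - 7,  -  6,-6, - 6, - 5, - 1, - 10/17,0,0,3,3,  3,4.53 , 5,6,6]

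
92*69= 6348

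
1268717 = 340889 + 927828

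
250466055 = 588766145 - 338300090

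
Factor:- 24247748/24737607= - 2^2 * 3^ (-2 )*7^2 * 71^(-1) *193^1*641^1*38713^( - 1 ) 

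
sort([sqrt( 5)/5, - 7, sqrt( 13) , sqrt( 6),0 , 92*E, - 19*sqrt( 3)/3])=[ - 19*sqrt( 3 )/3, - 7, 0 , sqrt( 5)/5, sqrt(6), sqrt( 13) , 92*E]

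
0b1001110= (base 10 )78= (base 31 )2g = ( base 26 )30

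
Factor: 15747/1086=2^ (-1 )*29^1 = 29/2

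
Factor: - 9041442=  - 2^1*3^1*1506907^1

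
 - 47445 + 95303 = 47858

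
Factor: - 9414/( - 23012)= 9/22 = 2^(  -  1 )*3^2*11^(-1 )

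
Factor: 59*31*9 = 3^2*31^1*59^1 =16461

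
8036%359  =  138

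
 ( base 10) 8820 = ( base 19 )1584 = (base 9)13080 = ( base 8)21164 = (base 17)1d8e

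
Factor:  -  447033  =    -  3^1 * 149011^1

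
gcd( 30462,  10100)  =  2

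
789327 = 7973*99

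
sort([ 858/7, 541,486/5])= [ 486/5,  858/7,  541] 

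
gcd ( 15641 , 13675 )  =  1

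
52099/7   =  7442 + 5/7   =  7442.71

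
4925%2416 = 93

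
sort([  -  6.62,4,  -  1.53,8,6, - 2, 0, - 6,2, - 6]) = [-6.62,  -  6 ,-6, - 2,-1.53 , 0,  2,4,  6, 8]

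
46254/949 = 3558/73 = 48.74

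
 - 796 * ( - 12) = 9552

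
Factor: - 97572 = - 2^2*3^1*47^1*173^1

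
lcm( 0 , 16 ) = 0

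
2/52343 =2/52343 = 0.00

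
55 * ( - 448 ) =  - 24640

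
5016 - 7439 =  - 2423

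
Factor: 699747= 3^1*41^1*5689^1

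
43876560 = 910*48216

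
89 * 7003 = 623267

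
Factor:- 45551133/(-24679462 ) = 2^ ( -1)*3^3*373^1*4523^1*12339731^( - 1)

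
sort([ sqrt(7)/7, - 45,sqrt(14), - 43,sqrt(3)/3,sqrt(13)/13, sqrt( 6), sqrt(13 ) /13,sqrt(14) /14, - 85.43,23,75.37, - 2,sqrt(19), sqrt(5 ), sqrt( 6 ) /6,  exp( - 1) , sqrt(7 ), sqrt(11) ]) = [ -85.43, - 45,-43,  -  2,sqrt(14) /14,sqrt(13 )/13, sqrt(13) /13,  exp( - 1), sqrt (7 )/7, sqrt(6) /6, sqrt(3) /3, sqrt( 5 ),sqrt(6), sqrt (7), sqrt ( 11),sqrt (14),  sqrt(19 ), 23, 75.37]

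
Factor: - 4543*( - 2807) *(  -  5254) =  - 2^1 * 7^2*11^1*37^1 * 59^1*71^1 * 401^1=- 67000064054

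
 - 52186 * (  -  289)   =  15081754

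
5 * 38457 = 192285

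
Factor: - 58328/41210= - 92/65 = - 2^2*5^( - 1)*13^(-1) * 23^1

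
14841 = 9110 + 5731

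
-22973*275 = -6317575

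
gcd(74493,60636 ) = 93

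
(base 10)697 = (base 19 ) 1HD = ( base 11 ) 584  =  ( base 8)1271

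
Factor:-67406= - 2^1*33703^1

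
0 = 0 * 93731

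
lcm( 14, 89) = 1246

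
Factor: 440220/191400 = 2^ ( - 1)*5^( - 1 )*23^1  =  23/10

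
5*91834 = 459170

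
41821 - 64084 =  - 22263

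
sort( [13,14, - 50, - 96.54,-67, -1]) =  [ - 96.54, - 67, - 50, - 1, 13,14]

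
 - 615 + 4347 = 3732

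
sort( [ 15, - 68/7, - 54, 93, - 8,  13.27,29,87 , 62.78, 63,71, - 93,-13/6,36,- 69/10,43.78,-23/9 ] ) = [ - 93,-54,  -  68/7, - 8,- 69/10, - 23/9,  -  13/6 , 13.27,15,29,36, 43.78,62.78,63 , 71, 87, 93]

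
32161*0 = 0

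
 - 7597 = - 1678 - 5919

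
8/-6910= -4/3455 = -0.00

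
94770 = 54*1755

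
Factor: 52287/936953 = 3^1*29^1 *601^1*936953^(-1 )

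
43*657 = 28251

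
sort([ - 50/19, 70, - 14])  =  [ - 14, - 50/19,70 ]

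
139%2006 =139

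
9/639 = 1/71 = 0.01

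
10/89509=10/89509   =  0.00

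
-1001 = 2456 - 3457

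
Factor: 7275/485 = 3^1* 5^1 = 15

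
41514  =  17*2442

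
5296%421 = 244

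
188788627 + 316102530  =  504891157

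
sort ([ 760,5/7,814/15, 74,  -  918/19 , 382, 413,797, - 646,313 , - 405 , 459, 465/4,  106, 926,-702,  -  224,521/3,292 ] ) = [ - 702, - 646, - 405, - 224,-918/19,5/7,814/15, 74,  106, 465/4, 521/3,292,313, 382,  413,459,760,797,926] 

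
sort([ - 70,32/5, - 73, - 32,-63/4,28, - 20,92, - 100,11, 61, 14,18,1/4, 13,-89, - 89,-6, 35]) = [ - 100, -89, - 89,- 73,-70,-32, - 20,-63/4,-6,1/4,32/5, 11, 13 , 14,18  ,  28,35,61, 92 ] 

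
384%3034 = 384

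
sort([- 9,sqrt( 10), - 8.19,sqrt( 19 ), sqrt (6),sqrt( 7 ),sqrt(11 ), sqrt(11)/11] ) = [  -  9, - 8.19,sqrt(11 )/11,sqrt (6),sqrt ( 7),sqrt( 10 ),sqrt( 11), sqrt(19)]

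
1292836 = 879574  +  413262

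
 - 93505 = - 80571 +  - 12934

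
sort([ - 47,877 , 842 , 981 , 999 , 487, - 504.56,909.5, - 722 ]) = [ - 722, - 504.56, - 47, 487,842,877,909.5,981,999 ] 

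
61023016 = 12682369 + 48340647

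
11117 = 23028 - 11911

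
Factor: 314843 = 359^1*877^1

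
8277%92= 89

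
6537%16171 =6537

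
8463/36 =235 + 1/12=235.08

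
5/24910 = 1/4982 = 0.00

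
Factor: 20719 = 20719^1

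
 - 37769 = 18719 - 56488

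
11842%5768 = 306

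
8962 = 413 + 8549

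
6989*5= 34945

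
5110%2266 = 578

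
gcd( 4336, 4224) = 16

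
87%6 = 3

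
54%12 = 6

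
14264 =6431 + 7833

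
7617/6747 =2539/2249 = 1.13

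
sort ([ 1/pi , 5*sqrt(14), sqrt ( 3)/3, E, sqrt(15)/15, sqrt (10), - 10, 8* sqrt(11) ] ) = [ - 10,sqrt(15)/15, 1/pi, sqrt ( 3)/3,  E,sqrt(10 ) , 5*sqrt( 14), 8*sqrt(11 ) ] 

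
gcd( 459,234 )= 9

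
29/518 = 29/518 =0.06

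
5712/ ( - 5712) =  - 1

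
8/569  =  8/569 = 0.01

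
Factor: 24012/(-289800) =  - 2^(-1 )*5^( - 2) * 7^(  -  1)*29^1= - 29/350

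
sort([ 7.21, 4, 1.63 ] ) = [ 1.63, 4, 7.21]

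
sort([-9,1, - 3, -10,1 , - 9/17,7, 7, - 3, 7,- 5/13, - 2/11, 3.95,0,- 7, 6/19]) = [-10,-9, - 7,-3, - 3, - 9/17, - 5/13, - 2/11, 0,6/19,  1, 1,  3.95,7,7,7] 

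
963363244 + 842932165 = 1806295409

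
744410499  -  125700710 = 618709789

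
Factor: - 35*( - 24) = 840 = 2^3*3^1*5^1*7^1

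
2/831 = 2/831  =  0.00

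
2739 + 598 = 3337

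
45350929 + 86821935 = 132172864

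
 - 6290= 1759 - 8049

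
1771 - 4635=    - 2864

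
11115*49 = 544635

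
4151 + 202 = 4353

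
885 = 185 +700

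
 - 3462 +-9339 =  - 12801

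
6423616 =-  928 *(-6922)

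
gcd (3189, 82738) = 1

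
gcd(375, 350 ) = 25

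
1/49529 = 1/49529 = 0.00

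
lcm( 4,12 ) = 12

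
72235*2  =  144470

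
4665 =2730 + 1935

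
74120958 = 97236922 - 23115964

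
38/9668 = 19/4834 = 0.00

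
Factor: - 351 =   -  3^3*13^1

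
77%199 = 77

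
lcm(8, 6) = 24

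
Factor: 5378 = 2^1*2689^1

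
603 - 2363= -1760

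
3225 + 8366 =11591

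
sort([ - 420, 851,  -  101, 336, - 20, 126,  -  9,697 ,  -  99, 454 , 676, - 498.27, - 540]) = [ - 540,-498.27, - 420, - 101, - 99,  -  20, - 9,126, 336, 454, 676, 697,851 ]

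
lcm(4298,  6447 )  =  12894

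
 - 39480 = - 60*658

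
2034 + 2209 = 4243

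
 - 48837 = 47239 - 96076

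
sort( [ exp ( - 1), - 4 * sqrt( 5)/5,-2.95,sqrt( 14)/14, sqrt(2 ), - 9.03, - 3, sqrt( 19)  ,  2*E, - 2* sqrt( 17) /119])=[-9.03,-3, - 2.95, - 4*sqrt ( 5 ) /5,-2*sqrt( 17)/119,  sqrt(14 )/14,  exp( - 1),sqrt( 2),sqrt(19),2*E ] 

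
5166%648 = 630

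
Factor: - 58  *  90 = - 2^2*3^2*5^1 * 29^1 = - 5220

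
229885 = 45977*5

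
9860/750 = 13 + 11/75 = 13.15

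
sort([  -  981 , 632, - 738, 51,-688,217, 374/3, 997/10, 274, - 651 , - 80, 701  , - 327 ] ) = [ - 981, - 738, - 688, - 651, - 327, - 80 , 51, 997/10, 374/3, 217, 274, 632,701] 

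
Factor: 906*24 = 21744 = 2^4*3^2*151^1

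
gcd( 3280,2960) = 80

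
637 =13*49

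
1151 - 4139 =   -  2988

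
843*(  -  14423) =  - 12158589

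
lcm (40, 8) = 40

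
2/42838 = 1/21419 = 0.00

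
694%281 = 132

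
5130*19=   97470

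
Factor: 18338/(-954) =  - 3^(  -  2) * 173^1 = - 173/9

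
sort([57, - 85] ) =[  -  85,57 ] 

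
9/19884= 3/6628=0.00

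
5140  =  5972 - 832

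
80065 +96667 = 176732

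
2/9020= 1/4510 = 0.00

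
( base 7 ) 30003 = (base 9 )10786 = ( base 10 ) 7206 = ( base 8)16046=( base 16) 1C26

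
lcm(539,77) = 539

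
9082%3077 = 2928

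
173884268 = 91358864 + 82525404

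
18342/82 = 223 + 28/41 = 223.68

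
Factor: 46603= 29^1*1607^1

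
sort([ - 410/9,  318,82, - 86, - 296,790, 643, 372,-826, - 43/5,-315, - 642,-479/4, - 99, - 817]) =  [ - 826,-817, - 642,  -  315 , - 296 , - 479/4 , - 99, - 86, - 410/9 , - 43/5,82,  318,  372, 643,790]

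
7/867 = 7/867 = 0.01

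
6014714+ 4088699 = 10103413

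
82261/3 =27420  +  1/3 = 27420.33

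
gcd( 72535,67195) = 445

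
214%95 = 24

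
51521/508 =101 + 213/508 = 101.42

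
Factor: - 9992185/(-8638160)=1998437/1727632 =2^( - 4)*7^1 *19^( - 1) * 71^1* 4021^1*5683^ ( - 1)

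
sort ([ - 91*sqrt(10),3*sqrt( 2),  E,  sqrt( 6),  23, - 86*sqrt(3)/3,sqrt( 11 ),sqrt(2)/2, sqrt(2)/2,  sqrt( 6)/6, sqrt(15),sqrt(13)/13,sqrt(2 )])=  [ - 91*sqrt( 10), - 86*sqrt(3)/3, sqrt(13)/13,  sqrt(6)/6 , sqrt (2)/2,sqrt(2)/2,  sqrt(2),sqrt( 6 ), E,sqrt( 11),sqrt( 15), 3 * sqrt( 2 ),23] 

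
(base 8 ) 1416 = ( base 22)1dc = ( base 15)372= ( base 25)167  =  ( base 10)782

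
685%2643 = 685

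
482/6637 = 482/6637=0.07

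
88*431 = 37928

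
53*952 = 50456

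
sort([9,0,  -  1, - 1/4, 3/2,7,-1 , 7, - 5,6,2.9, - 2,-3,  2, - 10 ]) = [ - 10, - 5 , - 3 ,  -  2, - 1, - 1,  -  1/4,0,3/2,  2, 2.9  ,  6,  7,7,9]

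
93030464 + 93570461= 186600925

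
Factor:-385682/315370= - 5^( - 1 ) *61^(-1)*373^1 = - 373/305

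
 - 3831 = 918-4749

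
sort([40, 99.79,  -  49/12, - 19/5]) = [ - 49/12, - 19/5 , 40 , 99.79]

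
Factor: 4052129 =37^1*109517^1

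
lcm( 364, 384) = 34944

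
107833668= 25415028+82418640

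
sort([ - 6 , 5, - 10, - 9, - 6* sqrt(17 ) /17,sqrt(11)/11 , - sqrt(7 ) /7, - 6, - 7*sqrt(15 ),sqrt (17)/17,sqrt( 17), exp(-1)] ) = [ - 7*sqrt( 15 ),  -  10, - 9, - 6 , - 6, - 6*sqrt(17 )/17,-sqrt(7 )/7,sqrt(17)/17,  sqrt(11)/11,exp(  -  1),sqrt( 17),5 ] 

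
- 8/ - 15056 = 1/1882 = 0.00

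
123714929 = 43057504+80657425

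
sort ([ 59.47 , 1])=[ 1,59.47 ]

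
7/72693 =7/72693 = 0.00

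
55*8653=475915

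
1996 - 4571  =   - 2575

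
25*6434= 160850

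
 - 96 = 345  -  441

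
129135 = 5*25827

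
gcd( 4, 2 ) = 2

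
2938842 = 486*6047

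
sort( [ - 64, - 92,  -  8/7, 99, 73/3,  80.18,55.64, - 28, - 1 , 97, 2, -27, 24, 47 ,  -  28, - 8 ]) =[ - 92, - 64, - 28, - 28,-27, - 8,- 8/7,- 1,2, 24,73/3, 47,  55.64, 80.18,97, 99 ] 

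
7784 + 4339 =12123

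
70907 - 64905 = 6002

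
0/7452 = 0 = 0.00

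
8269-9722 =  -1453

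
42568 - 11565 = 31003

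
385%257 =128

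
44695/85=525 + 14/17=525.82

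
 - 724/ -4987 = 724/4987= 0.15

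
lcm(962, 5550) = 72150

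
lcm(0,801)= 0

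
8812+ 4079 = 12891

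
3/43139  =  3/43139=0.00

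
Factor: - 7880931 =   -  3^2  *  875659^1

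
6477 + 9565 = 16042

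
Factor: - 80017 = -7^2*23^1*71^1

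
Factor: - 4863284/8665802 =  - 2431642/4332901 = - 2^1*23^( - 1)*31^( - 1)*59^( - 1 )*103^(  -  1 )*607^1*2003^1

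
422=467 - 45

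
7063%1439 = 1307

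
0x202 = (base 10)514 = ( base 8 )1002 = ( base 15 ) 244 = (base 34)f4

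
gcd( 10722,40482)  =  6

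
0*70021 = 0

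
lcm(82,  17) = 1394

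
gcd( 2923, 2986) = 1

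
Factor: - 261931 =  - 47^1*5573^1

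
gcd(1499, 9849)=1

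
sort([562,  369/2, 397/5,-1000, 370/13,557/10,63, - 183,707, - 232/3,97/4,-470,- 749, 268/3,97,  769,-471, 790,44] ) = [ - 1000, - 749 ,-471, - 470, - 183,- 232/3 , 97/4, 370/13,44, 557/10,63, 397/5 , 268/3, 97, 369/2, 562,707,769 , 790 ] 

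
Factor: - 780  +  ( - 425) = - 1205 = - 5^1 * 241^1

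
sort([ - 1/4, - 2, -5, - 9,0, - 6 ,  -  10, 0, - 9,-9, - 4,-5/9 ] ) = [ - 10, - 9 , - 9, - 9, - 6  , -5, - 4, - 2, - 5/9, - 1/4,0 , 0] 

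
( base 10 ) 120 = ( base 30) 40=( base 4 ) 1320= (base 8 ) 170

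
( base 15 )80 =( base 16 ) 78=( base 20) 60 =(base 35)3F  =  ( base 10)120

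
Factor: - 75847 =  - 73^1*1039^1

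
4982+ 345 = 5327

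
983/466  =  2 + 51/466= 2.11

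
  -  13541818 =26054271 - 39596089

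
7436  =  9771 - 2335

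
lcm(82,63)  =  5166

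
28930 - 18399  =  10531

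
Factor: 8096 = 2^5  *11^1*23^1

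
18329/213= 86 + 11/213= 86.05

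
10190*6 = 61140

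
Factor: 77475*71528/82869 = 1847210600/27623 = 2^3 * 5^2 * 23^(-1)*1033^1*1201^( - 1 )*8941^1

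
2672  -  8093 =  - 5421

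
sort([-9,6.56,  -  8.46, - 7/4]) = [ - 9,  -  8.46,  -  7/4 , 6.56]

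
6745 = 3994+2751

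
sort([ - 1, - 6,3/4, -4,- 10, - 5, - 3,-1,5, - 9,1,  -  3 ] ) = [ - 10,  -  9, - 6, - 5,  -  4, -3,-3,  -  1, - 1,3/4,1,5] 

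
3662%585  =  152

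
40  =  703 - 663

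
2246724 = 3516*639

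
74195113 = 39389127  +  34805986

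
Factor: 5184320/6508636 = 2^4*5^1*17^1 *31^( - 1 )*953^1*52489^( - 1) = 1296080/1627159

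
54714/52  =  27357/26= 1052.19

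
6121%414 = 325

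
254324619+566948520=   821273139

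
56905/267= 56905/267  =  213.13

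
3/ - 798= -1/266 = - 0.00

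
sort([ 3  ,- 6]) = [  -  6, 3] 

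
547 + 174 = 721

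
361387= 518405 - 157018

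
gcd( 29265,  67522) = 1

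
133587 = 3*44529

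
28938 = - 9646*( - 3) 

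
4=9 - 5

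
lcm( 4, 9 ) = 36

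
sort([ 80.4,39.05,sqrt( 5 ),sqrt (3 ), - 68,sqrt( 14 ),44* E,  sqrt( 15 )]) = [ - 68,sqrt(3),sqrt(5),sqrt( 14),sqrt( 15 ),39.05, 80.4  ,  44*E ]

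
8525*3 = 25575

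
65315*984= 64269960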